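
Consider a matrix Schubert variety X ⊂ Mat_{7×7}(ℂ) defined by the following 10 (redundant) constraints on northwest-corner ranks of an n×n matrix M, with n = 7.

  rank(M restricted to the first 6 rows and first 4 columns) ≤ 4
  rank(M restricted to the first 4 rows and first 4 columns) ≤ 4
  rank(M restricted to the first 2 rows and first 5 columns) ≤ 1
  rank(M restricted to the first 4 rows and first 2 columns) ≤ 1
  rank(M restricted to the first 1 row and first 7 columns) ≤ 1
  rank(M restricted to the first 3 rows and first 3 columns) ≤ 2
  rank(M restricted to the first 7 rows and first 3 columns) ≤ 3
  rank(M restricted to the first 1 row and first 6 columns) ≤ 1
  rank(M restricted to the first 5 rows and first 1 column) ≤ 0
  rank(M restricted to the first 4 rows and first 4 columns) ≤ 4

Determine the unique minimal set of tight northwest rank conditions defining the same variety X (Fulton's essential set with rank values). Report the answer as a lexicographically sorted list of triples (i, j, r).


Rank table r_w(7×7) implied by the 10 constraints:

  row 1: 0, 1, 1, 1, 1, 1, 1
  row 2: 0, 1, 1, 1, 1, 2, 2
  row 3: 0, 1, 2, 2, 2, 3, 3
  row 4: 0, 1, 2, 3, 3, 4, 4
  row 5: 0, 1, 2, 3, 4, 5, 5
  row 6: 1, 2, 3, 4, 5, 6, 6
  row 7: 1, 2, 3, 4, 5, 6, 7

giving w = (2, 6, 3, 4, 5, 1, 7) via Δ²R.

ℓ(w)=8; the 2 essential cells (i,j,r):

[(2, 5, 1), (5, 1, 0)]


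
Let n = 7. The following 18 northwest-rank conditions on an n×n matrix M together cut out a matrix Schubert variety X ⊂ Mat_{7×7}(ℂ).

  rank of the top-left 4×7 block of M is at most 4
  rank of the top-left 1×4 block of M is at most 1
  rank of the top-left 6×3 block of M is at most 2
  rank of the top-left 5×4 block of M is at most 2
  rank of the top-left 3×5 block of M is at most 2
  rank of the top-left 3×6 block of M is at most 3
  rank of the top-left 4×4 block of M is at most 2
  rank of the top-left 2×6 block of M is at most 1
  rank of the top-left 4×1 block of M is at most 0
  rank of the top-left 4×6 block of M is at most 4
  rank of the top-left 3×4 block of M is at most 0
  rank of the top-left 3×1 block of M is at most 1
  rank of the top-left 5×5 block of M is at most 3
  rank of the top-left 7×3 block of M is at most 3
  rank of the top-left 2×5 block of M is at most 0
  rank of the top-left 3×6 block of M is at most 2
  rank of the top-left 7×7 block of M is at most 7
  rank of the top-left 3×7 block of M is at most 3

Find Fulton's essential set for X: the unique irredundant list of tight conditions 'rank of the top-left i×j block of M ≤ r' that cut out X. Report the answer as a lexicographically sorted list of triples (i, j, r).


Reconstructing r_w from the 18 given conditions:

  0 0 0 0 0 1 1
  0 0 0 0 0 1 2
  0 0 0 0 1 2 3
  0 1 1 1 2 3 4
  1 2 2 2 3 4 5
  1 2 2 3 4 5 6
  1 2 3 4 5 6 7

giving w = (6, 7, 5, 2, 1, 4, 3) via Δ²R.

4 SE-corners of the 16-cell Rothe diagram give Ess(w):

[(2, 5, 0), (3, 4, 0), (4, 1, 0), (6, 3, 2)]


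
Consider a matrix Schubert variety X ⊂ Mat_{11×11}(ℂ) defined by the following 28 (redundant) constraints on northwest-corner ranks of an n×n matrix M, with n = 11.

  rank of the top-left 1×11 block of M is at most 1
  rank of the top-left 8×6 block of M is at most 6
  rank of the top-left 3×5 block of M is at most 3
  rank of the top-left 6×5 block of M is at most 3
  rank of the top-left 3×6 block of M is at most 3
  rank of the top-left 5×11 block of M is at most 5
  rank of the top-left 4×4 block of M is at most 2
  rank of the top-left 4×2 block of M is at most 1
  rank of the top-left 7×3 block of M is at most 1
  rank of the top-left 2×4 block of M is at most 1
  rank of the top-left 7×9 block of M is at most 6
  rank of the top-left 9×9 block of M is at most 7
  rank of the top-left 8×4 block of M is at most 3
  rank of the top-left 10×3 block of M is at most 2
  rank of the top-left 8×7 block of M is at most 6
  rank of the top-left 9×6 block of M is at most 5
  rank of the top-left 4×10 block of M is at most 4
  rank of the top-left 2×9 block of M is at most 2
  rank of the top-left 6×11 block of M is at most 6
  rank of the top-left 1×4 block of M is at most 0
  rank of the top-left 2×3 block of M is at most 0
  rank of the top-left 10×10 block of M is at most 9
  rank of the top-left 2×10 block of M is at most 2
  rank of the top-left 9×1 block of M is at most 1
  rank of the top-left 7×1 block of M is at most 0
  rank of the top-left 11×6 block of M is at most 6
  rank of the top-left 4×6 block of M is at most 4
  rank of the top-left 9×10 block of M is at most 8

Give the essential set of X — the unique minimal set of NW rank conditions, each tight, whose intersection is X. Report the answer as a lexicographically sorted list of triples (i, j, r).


Reconstructing r_w from the 28 given conditions:

  i=1: 0, 0, 0, 0, 1, 1, 1, 1, 1, 1, 1
  i=2: 0, 0, 0, 1, 2, 2, 2, 2, 2, 2, 2
  i=3: 0, 1, 1, 2, 3, 3, 3, 3, 3, 3, 3
  i=4: 0, 1, 1, 2, 3, 4, 4, 4, 4, 4, 4
  i=5: 0, 1, 1, 2, 3, 4, 5, 5, 5, 5, 5
  i=6: 0, 1, 1, 2, 3, 4, 5, 6, 6, 6, 6
  i=7: 0, 1, 1, 2, 3, 4, 5, 6, 6, 7, 7
  i=8: 1, 2, 2, 3, 4, 5, 6, 7, 7, 8, 8
  i=9: 1, 2, 2, 3, 4, 5, 6, 7, 7, 8, 9
  i=10: 1, 2, 2, 3, 4, 5, 6, 7, 8, 9, 10
  i=11: 1, 2, 3, 4, 5, 6, 7, 8, 9, 10, 11

second differences of R give the permutation w = (5, 4, 2, 6, 7, 8, 10, 1, 11, 9, 3).

7 SE-corners of the 20-cell Rothe diagram give Ess(w):

[(1, 4, 0), (2, 3, 0), (7, 1, 0), (7, 3, 1), (7, 9, 6), (9, 9, 7), (10, 3, 2)]


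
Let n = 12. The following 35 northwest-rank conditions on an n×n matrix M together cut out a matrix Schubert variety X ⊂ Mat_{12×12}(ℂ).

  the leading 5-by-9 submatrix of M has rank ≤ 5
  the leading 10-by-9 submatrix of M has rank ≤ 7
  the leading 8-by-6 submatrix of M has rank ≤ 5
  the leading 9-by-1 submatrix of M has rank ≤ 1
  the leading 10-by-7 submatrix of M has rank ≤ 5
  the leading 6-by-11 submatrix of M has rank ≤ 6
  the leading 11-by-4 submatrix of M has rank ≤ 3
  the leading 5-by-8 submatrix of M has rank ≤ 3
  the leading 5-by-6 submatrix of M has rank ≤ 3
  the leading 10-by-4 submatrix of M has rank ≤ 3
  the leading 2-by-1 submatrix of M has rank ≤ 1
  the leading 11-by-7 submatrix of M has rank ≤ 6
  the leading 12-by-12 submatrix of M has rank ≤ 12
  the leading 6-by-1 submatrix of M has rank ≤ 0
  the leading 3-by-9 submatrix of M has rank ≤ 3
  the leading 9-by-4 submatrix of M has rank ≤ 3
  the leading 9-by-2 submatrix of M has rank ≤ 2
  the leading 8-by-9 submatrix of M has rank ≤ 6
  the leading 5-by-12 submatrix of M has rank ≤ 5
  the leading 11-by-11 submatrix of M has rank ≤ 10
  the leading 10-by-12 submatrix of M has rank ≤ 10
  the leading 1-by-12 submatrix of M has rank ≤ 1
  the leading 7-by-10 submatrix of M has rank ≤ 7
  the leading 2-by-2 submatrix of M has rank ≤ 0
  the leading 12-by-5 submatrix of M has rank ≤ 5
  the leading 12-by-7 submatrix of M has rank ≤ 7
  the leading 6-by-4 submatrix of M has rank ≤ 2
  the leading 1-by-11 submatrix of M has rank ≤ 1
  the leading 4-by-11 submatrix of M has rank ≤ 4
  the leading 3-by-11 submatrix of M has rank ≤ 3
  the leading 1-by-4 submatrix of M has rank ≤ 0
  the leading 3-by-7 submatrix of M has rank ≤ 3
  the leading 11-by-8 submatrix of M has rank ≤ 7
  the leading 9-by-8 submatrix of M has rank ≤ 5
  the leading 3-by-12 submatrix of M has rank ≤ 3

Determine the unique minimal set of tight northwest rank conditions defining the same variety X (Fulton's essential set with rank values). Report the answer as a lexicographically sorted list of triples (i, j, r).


Reconstructing r_w from the 35 given conditions:

  row 1: 0 0 0 0 1 1 1 1 1 1 1 1
  row 2: 0 0 1 1 2 2 2 2 2 2 2 2
  row 3: 0 1 2 2 3 3 3 3 3 3 3 3
  row 4: 0 1 2 2 3 3 3 3 4 4 4 4
  row 5: 0 1 2 2 3 3 3 3 4 5 5 5
  row 6: 0 1 2 2 3 4 4 4 5 6 6 6
  row 7: 1 2 3 3 4 5 5 5 6 7 7 7
  row 8: 1 2 3 3 4 5 5 5 6 7 8 8
  row 9: 1 2 3 3 4 5 5 5 6 7 8 9
  row 10: 1 2 3 3 4 5 5 6 7 8 9 10
  row 11: 1 2 3 3 4 5 6 7 8 9 10 11
  row 12: 1 2 3 4 5 6 7 8 9 10 11 12

reading off 1-entries of Δ²R: w = (5, 3, 2, 9, 10, 6, 1, 11, 12, 8, 7, 4).

8 SE-corners of the 28-cell Rothe diagram give Ess(w):

[(1, 4, 0), (2, 2, 0), (5, 8, 3), (6, 1, 0), (6, 4, 2), (9, 8, 5), (10, 7, 5), (11, 4, 3)]


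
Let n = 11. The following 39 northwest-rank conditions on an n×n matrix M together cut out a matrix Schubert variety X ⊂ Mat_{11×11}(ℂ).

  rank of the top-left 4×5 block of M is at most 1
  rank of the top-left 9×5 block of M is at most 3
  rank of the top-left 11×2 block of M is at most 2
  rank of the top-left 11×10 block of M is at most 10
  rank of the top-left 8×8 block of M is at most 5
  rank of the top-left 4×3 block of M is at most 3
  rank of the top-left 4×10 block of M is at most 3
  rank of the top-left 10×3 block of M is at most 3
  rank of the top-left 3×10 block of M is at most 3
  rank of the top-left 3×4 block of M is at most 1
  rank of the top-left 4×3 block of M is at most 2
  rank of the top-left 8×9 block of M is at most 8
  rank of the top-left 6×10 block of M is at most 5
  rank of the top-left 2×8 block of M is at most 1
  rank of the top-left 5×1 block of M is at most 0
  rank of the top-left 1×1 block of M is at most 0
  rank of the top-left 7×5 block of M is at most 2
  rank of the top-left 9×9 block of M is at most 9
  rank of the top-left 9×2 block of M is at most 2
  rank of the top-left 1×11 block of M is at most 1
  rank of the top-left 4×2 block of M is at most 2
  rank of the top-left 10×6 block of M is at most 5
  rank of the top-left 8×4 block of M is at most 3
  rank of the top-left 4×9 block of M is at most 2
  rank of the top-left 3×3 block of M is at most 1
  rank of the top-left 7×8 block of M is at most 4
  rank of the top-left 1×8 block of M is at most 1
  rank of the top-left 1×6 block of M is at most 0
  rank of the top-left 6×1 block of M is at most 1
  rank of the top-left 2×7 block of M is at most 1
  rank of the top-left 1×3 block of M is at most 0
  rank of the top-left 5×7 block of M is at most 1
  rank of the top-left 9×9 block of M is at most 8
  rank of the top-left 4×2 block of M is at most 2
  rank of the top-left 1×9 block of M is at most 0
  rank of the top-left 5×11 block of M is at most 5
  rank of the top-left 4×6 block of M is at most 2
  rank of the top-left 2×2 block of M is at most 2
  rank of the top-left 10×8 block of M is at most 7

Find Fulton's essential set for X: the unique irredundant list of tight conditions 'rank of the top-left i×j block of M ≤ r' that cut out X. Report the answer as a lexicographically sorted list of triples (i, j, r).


The tightest implied rank at each (i,j), from the 39 conditions:

  row 1: 0 0 0 0 0 0 0 0 0 1 1
  row 2: 0 1 1 1 1 1 1 1 1 2 2
  row 3: 0 1 1 1 1 1 1 2 2 3 3
  row 4: 0 1 1 1 1 1 1 2 2 3 4
  row 5: 0 1 1 1 1 1 1 2 3 4 5
  row 6: 1 2 2 2 2 2 2 3 4 5 6
  row 7: 1 2 2 2 2 3 3 4 5 6 7
  row 8: 1 2 3 3 3 4 4 5 6 7 8
  row 9: 1 2 3 3 3 4 5 6 7 8 9
  row 10: 1 2 3 4 4 5 6 7 8 9 10
  row 11: 1 2 3 4 5 6 7 8 9 10 11

reading off 1-entries of Δ²R: w = (10, 2, 8, 11, 9, 1, 6, 3, 7, 4, 5).

|D(w)|=34, |Ess(w)|=6:

[(1, 9, 0), (4, 9, 2), (5, 1, 0), (5, 7, 1), (7, 5, 2), (9, 5, 3)]


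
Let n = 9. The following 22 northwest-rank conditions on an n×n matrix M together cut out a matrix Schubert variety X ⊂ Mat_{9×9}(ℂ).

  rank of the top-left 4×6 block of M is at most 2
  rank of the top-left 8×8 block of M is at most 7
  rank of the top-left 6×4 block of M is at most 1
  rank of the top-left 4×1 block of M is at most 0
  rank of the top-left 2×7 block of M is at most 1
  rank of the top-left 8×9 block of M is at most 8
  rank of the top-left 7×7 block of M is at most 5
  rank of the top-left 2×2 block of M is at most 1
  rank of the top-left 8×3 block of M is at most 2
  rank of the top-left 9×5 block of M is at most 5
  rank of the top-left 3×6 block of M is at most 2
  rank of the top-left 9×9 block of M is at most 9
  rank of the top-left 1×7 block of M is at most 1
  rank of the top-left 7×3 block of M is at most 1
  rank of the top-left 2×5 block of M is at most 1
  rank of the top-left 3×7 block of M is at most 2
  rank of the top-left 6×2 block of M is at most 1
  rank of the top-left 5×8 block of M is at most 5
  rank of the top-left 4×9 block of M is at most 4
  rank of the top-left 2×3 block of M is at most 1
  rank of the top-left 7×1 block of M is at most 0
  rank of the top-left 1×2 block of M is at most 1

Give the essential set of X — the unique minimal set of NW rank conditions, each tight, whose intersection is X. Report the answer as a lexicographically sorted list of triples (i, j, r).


Reconstructing r_w from the 22 given conditions:

  R[1]: 0 1 1 1 1 1 1 1 1
  R[2]: 0 1 1 1 1 1 1 2 2
  R[3]: 0 1 1 1 2 2 2 3 3
  R[4]: 0 1 1 1 2 2 3 4 4
  R[5]: 0 1 1 1 2 3 4 5 5
  R[6]: 0 1 1 1 2 3 4 5 6
  R[7]: 0 1 1 2 3 4 5 6 7
  R[8]: 1 2 2 3 4 5 6 7 8
  R[9]: 1 2 3 4 5 6 7 8 9

second differences of R give the permutation w = (2, 8, 5, 7, 6, 9, 4, 1, 3).

D(w) has 22 cells with 5 SE-corners; essential set:

[(2, 7, 1), (4, 6, 2), (6, 4, 1), (7, 1, 0), (7, 3, 1)]


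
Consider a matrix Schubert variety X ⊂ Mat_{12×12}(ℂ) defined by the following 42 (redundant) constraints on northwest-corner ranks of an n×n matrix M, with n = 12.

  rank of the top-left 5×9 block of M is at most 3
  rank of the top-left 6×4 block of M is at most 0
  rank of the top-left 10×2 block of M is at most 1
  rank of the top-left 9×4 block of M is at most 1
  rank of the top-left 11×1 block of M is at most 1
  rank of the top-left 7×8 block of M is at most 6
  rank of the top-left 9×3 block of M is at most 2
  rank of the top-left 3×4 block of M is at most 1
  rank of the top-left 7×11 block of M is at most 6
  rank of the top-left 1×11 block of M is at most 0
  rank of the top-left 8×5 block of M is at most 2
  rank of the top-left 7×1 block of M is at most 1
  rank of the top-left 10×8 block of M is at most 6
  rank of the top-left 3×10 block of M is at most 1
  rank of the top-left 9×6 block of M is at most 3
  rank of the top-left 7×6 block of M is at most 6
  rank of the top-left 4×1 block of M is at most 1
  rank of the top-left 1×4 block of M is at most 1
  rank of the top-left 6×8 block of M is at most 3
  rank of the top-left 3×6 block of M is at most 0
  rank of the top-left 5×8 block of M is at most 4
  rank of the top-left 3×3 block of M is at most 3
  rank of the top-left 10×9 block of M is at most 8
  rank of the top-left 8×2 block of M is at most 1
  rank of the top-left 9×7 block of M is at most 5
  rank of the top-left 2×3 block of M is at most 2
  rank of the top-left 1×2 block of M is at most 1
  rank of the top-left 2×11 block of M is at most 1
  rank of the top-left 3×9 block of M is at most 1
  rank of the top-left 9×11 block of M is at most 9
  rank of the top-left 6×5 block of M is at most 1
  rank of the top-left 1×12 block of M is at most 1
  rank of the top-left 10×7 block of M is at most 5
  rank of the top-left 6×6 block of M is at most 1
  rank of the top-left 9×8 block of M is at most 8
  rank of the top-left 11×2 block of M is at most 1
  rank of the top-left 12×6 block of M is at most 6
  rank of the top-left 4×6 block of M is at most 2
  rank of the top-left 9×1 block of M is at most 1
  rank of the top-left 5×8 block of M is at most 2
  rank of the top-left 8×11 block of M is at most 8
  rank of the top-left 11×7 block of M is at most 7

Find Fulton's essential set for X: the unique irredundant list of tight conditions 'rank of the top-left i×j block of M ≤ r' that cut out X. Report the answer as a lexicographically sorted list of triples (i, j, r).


The tightest implied rank at each (i,j), from the 42 conditions:

  R[1]: 0 0 0 0 0 0 0 0 0 0 0 1
  R[2]: 0 0 0 0 0 0 1 1 1 1 1 2
  R[3]: 0 0 0 0 0 0 1 1 1 1 2 3
  R[4]: 0 0 0 0 1 1 2 2 2 2 3 4
  R[5]: 0 0 0 0 1 1 2 2 3 3 4 5
  R[6]: 0 0 0 0 1 1 2 3 4 4 5 6
  R[7]: 1 1 1 1 2 2 3 4 5 5 6 7
  R[8]: 1 1 1 1 2 3 4 5 6 6 7 8
  R[9]: 1 1 1 1 2 3 4 5 6 7 8 9
  R[10]: 1 1 2 2 3 4 5 6 7 8 9 10
  R[11]: 1 1 2 3 4 5 6 7 8 9 10 11
  R[12]: 1 2 3 4 5 6 7 8 9 10 11 12

second differences of R give the permutation w = (12, 7, 11, 5, 9, 8, 1, 6, 10, 3, 4, 2).

D(w) has 49 cells with 8 SE-corners; essential set:

[(1, 11, 0), (3, 6, 0), (3, 10, 1), (5, 8, 2), (6, 4, 0), (6, 6, 1), (9, 4, 1), (11, 2, 1)]


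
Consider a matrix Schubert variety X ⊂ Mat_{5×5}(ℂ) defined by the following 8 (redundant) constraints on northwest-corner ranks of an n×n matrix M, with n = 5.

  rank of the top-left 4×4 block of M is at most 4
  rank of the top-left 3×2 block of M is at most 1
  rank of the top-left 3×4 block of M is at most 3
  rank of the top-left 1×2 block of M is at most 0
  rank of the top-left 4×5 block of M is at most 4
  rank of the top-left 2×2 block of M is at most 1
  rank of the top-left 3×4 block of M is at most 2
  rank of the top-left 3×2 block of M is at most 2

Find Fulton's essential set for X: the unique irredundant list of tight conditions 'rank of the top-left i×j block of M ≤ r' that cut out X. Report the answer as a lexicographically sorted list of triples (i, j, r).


Reconstructing r_w from the 8 given conditions:

  i=1: 0  0  1  1  1
  i=2: 1  1  2  2  2
  i=3: 1  1  2  2  3
  i=4: 1  2  3  3  4
  i=5: 1  2  3  4  5

the unique w with this rank table is (3, 1, 5, 2, 4).

Fulton essential set (3 of the 4 Rothe cells):

[(1, 2, 0), (3, 2, 1), (3, 4, 2)]


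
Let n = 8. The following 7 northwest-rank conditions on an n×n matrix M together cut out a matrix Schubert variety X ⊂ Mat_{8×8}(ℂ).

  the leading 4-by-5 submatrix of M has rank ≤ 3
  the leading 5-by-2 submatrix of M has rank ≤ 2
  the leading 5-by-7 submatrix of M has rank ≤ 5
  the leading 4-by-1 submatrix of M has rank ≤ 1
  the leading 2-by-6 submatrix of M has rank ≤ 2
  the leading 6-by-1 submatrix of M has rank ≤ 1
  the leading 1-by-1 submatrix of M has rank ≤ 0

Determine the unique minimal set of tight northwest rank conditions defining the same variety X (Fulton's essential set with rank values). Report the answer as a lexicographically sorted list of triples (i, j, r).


The tightest implied rank at each (i,j), from the 7 conditions:

  0  1  1  1  1  1  1  1
  1  2  2  2  2  2  2  2
  1  2  3  3  3  3  3  3
  1  2  3  3  3  4  4  4
  1  2  3  4  4  5  5  5
  1  2  3  4  5  6  6  6
  1  2  3  4  5  6  7  7
  1  2  3  4  5  6  7  8

so w = (2, 1, 3, 6, 4, 5, 7, 8).

Fulton essential set (2 of the 3 Rothe cells):

[(1, 1, 0), (4, 5, 3)]


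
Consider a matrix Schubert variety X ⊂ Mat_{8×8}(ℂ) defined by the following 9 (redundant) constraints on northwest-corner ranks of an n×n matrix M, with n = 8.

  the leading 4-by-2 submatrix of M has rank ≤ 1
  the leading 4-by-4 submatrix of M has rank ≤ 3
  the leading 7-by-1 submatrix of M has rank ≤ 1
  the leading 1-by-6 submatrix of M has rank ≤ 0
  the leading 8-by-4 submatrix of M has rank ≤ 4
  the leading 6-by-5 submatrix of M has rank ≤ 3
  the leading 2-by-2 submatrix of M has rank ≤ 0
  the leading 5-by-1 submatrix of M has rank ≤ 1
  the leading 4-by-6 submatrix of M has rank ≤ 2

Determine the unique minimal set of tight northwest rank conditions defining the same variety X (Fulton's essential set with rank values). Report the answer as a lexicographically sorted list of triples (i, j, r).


Propagating the 9 rank bounds to every northwest block:

  i=1: 0 0 0 0 0 0 1 1
  i=2: 0 0 1 1 1 1 2 2
  i=3: 1 1 2 2 2 2 3 3
  i=4: 1 1 2 2 2 2 3 4
  i=5: 1 2 3 3 3 3 4 5
  i=6: 1 2 3 3 3 4 5 6
  i=7: 1 2 3 4 4 5 6 7
  i=8: 1 2 3 4 5 6 7 8

so w = (7, 3, 1, 8, 2, 6, 4, 5).

ℓ(w)=14; the 5 essential cells (i,j,r):

[(1, 6, 0), (2, 2, 0), (4, 2, 1), (4, 6, 2), (6, 5, 3)]


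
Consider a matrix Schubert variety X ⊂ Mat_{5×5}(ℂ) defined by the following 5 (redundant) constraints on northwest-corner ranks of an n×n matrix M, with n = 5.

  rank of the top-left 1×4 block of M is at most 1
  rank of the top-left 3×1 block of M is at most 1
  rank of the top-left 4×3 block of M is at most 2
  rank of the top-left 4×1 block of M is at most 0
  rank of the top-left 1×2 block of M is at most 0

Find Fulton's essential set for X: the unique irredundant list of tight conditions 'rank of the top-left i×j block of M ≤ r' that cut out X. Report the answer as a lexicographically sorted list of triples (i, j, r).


Reconstructing r_w from the 5 given conditions:

  i=1: 0 0 1 1 1
  i=2: 0 1 2 2 2
  i=3: 0 1 2 3 3
  i=4: 0 1 2 3 4
  i=5: 1 2 3 4 5

so w = (3, 2, 4, 5, 1).

Fulton essential set (2 of the 5 Rothe cells):

[(1, 2, 0), (4, 1, 0)]


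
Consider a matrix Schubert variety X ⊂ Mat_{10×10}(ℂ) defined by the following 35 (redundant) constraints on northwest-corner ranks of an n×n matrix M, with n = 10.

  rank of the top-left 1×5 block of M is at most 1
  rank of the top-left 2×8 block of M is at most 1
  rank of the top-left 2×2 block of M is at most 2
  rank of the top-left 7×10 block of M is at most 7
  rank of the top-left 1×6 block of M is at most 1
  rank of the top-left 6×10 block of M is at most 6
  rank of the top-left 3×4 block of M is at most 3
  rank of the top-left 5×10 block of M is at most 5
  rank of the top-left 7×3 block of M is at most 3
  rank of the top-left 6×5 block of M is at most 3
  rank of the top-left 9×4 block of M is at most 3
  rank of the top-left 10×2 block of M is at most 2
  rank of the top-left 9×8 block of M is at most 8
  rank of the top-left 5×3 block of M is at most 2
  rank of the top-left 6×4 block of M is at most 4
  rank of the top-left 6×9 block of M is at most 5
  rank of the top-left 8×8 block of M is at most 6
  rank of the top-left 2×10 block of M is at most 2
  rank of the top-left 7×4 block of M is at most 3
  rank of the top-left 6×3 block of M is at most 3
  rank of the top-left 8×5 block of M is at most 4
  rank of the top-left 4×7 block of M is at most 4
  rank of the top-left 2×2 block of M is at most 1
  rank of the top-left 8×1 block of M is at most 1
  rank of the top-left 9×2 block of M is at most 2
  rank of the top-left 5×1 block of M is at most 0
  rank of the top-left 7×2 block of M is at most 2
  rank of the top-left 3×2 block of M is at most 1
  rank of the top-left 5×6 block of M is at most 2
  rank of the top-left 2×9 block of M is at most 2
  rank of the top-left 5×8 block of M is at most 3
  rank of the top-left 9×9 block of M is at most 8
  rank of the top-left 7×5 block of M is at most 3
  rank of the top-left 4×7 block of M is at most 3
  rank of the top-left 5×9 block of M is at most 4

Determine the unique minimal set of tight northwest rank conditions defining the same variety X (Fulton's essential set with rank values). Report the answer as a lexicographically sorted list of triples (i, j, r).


Propagating the 35 rank bounds to every northwest block:

  i=1: 0 | 1 | 1 | 1 | 1 | 1 | 1 | 1 | 1 | 1
  i=2: 0 | 1 | 1 | 1 | 1 | 1 | 1 | 1 | 2 | 2
  i=3: 0 | 1 | 2 | 2 | 2 | 2 | 2 | 2 | 3 | 3
  i=4: 0 | 1 | 2 | 2 | 2 | 2 | 3 | 3 | 4 | 4
  i=5: 0 | 1 | 2 | 2 | 2 | 2 | 3 | 3 | 4 | 5
  i=6: 1 | 2 | 3 | 3 | 3 | 3 | 4 | 4 | 5 | 6
  i=7: 1 | 2 | 3 | 3 | 3 | 4 | 5 | 5 | 6 | 7
  i=8: 1 | 2 | 3 | 3 | 4 | 5 | 6 | 6 | 7 | 8
  i=9: 1 | 2 | 3 | 3 | 4 | 5 | 6 | 7 | 8 | 9
  i=10: 1 | 2 | 3 | 4 | 5 | 6 | 7 | 8 | 9 | 10

hence w(1..10) = (2, 9, 3, 7, 10, 1, 6, 5, 8, 4).

Fulton essential set (6 of the 22 Rothe cells):

[(2, 8, 1), (5, 1, 0), (5, 6, 2), (5, 8, 3), (7, 5, 3), (9, 4, 3)]


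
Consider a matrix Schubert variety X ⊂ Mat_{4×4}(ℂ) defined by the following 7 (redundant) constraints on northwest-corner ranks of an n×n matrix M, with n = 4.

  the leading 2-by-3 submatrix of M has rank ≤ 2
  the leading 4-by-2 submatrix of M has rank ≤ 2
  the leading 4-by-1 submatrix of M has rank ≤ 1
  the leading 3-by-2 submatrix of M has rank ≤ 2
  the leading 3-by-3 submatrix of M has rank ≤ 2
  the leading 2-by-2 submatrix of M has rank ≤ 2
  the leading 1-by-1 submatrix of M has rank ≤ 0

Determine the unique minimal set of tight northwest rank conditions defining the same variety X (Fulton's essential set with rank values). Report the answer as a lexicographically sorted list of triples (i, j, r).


Recovering R(i,j) via the rank-extension bound from the 7 conditions:

  R[1]: 0 1 1 1
  R[2]: 1 2 2 2
  R[3]: 1 2 2 3
  R[4]: 1 2 3 4

the unique w with this rank table is (2, 1, 4, 3).

Fulton essential set (2 of the 2 Rothe cells):

[(1, 1, 0), (3, 3, 2)]


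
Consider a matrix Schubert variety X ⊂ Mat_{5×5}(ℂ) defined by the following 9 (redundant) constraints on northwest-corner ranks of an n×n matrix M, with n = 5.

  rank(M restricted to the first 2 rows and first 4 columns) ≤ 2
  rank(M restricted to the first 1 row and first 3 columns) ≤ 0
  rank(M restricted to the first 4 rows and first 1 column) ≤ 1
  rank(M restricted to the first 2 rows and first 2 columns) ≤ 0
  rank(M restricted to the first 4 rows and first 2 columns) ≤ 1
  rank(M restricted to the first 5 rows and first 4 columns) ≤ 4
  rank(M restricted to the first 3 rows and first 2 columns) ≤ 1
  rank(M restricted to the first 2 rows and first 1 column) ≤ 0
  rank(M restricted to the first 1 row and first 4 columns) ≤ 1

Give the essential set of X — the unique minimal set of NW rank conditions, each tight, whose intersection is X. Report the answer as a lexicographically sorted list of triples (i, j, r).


Reconstructing r_w from the 9 given conditions:

  row 1: 0 | 0 | 0 | 1 | 1
  row 2: 0 | 0 | 1 | 2 | 2
  row 3: 1 | 1 | 2 | 3 | 3
  row 4: 1 | 1 | 2 | 3 | 4
  row 5: 1 | 2 | 3 | 4 | 5

so w = (4, 3, 1, 5, 2).

Fulton essential set (3 of the 6 Rothe cells):

[(1, 3, 0), (2, 2, 0), (4, 2, 1)]


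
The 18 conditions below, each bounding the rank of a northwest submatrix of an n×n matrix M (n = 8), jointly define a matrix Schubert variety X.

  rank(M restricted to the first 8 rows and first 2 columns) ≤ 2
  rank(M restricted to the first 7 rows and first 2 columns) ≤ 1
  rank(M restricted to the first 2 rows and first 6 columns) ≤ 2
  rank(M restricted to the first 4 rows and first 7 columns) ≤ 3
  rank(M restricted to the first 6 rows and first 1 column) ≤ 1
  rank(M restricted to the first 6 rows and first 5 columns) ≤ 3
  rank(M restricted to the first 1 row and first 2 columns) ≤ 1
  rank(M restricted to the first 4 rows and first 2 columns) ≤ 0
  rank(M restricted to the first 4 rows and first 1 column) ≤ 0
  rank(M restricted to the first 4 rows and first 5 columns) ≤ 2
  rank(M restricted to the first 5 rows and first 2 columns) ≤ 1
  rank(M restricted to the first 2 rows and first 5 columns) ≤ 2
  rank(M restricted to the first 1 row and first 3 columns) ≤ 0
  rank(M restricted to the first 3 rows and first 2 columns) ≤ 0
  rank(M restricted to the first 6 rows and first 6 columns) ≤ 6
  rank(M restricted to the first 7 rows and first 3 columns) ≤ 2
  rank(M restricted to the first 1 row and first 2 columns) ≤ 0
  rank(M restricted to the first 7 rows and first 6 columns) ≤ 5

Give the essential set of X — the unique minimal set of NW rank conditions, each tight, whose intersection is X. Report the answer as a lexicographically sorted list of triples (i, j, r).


Rank table r_w(8×8) implied by the 18 constraints:

  i=1: 0 0 0 1 1 1 1 1
  i=2: 0 0 1 2 2 2 2 2
  i=3: 0 0 1 2 2 3 3 3
  i=4: 0 0 1 2 2 3 3 4
  i=5: 1 1 2 3 3 4 4 5
  i=6: 1 1 2 3 3 4 5 6
  i=7: 1 1 2 3 4 5 6 7
  i=8: 1 2 3 4 5 6 7 8

reading off 1-entries of Δ²R: w = (4, 3, 6, 8, 1, 7, 5, 2).

6 SE-corners of the 15-cell Rothe diagram give Ess(w):

[(1, 3, 0), (4, 2, 0), (4, 5, 2), (4, 7, 3), (6, 5, 3), (7, 2, 1)]


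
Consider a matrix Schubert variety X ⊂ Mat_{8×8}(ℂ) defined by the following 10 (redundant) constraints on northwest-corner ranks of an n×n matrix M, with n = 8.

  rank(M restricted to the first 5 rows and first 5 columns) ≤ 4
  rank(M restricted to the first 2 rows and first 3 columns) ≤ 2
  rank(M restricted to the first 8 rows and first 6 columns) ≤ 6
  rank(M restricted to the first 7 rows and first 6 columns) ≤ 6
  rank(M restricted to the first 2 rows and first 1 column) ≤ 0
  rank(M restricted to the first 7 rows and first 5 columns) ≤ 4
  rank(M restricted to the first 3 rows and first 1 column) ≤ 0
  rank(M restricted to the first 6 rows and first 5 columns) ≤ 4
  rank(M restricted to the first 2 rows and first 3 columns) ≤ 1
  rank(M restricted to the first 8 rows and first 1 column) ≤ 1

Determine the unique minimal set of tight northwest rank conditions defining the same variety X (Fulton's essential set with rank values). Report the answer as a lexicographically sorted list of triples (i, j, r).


Computing R[i][j] = min implied NW-rank bound (n=8, 10 conditions):

  0 | 1 | 1 | 1 | 1 | 1 | 1 | 1
  0 | 1 | 1 | 2 | 2 | 2 | 2 | 2
  0 | 1 | 2 | 3 | 3 | 3 | 3 | 3
  1 | 2 | 3 | 4 | 4 | 4 | 4 | 4
  1 | 2 | 3 | 4 | 4 | 5 | 5 | 5
  1 | 2 | 3 | 4 | 4 | 5 | 6 | 6
  1 | 2 | 3 | 4 | 4 | 5 | 6 | 7
  1 | 2 | 3 | 4 | 5 | 6 | 7 | 8

so w = (2, 4, 3, 1, 6, 7, 8, 5).

ℓ(w)=7; the 3 essential cells (i,j,r):

[(2, 3, 1), (3, 1, 0), (7, 5, 4)]


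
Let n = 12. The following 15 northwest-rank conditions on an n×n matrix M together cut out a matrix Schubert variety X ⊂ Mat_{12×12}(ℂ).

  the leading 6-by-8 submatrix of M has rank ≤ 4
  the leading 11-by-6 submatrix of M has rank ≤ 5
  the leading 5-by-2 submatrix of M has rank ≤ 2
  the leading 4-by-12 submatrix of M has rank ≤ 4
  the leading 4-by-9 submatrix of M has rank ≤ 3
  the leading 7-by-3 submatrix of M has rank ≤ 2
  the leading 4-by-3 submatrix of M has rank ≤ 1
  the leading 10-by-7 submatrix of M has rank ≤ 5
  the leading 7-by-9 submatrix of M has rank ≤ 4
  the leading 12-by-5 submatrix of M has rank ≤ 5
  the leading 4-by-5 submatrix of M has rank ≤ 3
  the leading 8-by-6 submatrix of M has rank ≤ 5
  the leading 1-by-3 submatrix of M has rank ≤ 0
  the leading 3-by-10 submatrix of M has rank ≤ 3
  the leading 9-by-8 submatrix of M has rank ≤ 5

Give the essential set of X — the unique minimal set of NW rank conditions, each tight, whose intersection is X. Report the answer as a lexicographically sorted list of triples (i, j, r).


Reconstructing r_w from the 15 given conditions:

  R[1]: 0 | 0 | 0 | 1 | 1 | 1 | 1 | 1 | 1 | 1 | 1 | 1
  R[2]: 1 | 1 | 1 | 2 | 2 | 2 | 2 | 2 | 2 | 2 | 2 | 2
  R[3]: 1 | 1 | 1 | 2 | 3 | 3 | 3 | 3 | 3 | 3 | 3 | 3
  R[4]: 1 | 1 | 1 | 2 | 3 | 3 | 3 | 3 | 3 | 4 | 4 | 4
  R[5]: 1 | 2 | 2 | 3 | 4 | 4 | 4 | 4 | 4 | 5 | 5 | 5
  R[6]: 1 | 2 | 2 | 3 | 4 | 4 | 4 | 4 | 4 | 5 | 6 | 6
  R[7]: 1 | 2 | 2 | 3 | 4 | 4 | 4 | 4 | 4 | 5 | 6 | 7
  R[8]: 1 | 2 | 3 | 4 | 5 | 5 | 5 | 5 | 5 | 6 | 7 | 8
  R[9]: 1 | 2 | 3 | 4 | 5 | 5 | 5 | 5 | 6 | 7 | 8 | 9
  R[10]: 1 | 2 | 3 | 4 | 5 | 5 | 5 | 6 | 7 | 8 | 9 | 10
  R[11]: 1 | 2 | 3 | 4 | 5 | 5 | 6 | 7 | 8 | 9 | 10 | 11
  R[12]: 1 | 2 | 3 | 4 | 5 | 6 | 7 | 8 | 9 | 10 | 11 | 12

second differences of R give the permutation w = (4, 1, 5, 10, 2, 11, 12, 3, 9, 8, 7, 6).

ℓ(w)=27; the 8 essential cells (i,j,r):

[(1, 3, 0), (4, 3, 1), (4, 9, 3), (7, 3, 2), (7, 9, 4), (9, 8, 5), (10, 7, 5), (11, 6, 5)]


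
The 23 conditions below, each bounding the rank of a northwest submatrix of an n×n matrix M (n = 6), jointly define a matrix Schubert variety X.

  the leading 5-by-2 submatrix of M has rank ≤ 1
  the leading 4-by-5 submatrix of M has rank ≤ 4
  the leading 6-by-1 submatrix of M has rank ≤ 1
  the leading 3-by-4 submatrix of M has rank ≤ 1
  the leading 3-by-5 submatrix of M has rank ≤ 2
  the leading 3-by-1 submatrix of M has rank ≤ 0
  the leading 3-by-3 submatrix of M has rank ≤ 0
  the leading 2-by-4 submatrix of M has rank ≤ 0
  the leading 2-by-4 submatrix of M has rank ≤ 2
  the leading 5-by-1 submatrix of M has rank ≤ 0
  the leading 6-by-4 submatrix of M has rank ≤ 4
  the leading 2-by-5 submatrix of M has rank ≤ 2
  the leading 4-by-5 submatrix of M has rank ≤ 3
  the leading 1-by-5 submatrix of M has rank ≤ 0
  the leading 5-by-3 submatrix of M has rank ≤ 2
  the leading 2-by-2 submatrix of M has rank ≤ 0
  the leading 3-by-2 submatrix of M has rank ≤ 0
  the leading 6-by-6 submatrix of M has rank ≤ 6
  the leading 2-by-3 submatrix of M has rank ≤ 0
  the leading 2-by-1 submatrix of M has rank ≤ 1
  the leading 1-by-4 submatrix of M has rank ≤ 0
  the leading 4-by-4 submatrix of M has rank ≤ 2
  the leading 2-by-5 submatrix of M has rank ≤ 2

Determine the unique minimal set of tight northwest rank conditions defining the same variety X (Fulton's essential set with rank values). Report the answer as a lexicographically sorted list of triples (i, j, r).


The tightest implied rank at each (i,j), from the 23 conditions:

  row 1: 0, 0, 0, 0, 0, 1
  row 2: 0, 0, 0, 0, 1, 2
  row 3: 0, 0, 0, 1, 2, 3
  row 4: 0, 1, 1, 2, 3, 4
  row 5: 0, 1, 2, 3, 4, 5
  row 6: 1, 2, 3, 4, 5, 6

hence w(1..6) = (6, 5, 4, 2, 3, 1).

4 SE-corners of the 14-cell Rothe diagram give Ess(w):

[(1, 5, 0), (2, 4, 0), (3, 3, 0), (5, 1, 0)]


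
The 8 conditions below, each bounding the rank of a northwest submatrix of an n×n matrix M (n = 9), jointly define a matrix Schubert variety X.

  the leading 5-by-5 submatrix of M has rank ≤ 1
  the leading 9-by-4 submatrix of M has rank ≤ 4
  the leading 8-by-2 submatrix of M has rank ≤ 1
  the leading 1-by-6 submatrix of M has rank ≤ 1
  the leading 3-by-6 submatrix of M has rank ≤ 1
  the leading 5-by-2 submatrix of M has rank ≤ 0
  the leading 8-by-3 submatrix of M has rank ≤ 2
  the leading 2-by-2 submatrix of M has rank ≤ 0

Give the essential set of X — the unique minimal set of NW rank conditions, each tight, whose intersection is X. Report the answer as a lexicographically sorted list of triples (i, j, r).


Computing R[i][j] = min implied NW-rank bound (n=9, 8 conditions):

  i=1: 0, 0, 1, 1, 1, 1, 1, 1, 1
  i=2: 0, 0, 1, 1, 1, 1, 2, 2, 2
  i=3: 0, 0, 1, 1, 1, 1, 2, 3, 3
  i=4: 0, 0, 1, 1, 1, 2, 3, 4, 4
  i=5: 0, 0, 1, 1, 1, 2, 3, 4, 5
  i=6: 1, 1, 2, 2, 2, 3, 4, 5, 6
  i=7: 1, 1, 2, 3, 3, 4, 5, 6, 7
  i=8: 1, 1, 2, 3, 4, 5, 6, 7, 8
  i=9: 1, 2, 3, 4, 5, 6, 7, 8, 9

giving w = (3, 7, 8, 6, 9, 1, 4, 5, 2) via Δ²R.

|D(w)|=22, |Ess(w)|=4:

[(3, 6, 1), (5, 2, 0), (5, 5, 1), (8, 2, 1)]


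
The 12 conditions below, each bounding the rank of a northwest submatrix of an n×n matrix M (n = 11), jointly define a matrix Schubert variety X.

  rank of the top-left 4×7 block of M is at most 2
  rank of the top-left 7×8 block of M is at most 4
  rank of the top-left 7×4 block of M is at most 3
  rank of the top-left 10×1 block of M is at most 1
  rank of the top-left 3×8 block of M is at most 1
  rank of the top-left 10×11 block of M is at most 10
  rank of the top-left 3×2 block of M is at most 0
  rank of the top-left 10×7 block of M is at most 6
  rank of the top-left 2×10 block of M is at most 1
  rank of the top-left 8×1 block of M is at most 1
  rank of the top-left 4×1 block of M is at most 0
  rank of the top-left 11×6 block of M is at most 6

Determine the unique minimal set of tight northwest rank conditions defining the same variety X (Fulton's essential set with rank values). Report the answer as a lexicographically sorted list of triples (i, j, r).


Recovering R(i,j) via the rank-extension bound from the 12 conditions:

  R[1]: 0, 0, 1, 1, 1, 1, 1, 1, 1, 1, 1
  R[2]: 0, 0, 1, 1, 1, 1, 1, 1, 1, 1, 2
  R[3]: 0, 0, 1, 1, 1, 1, 1, 1, 2, 2, 3
  R[4]: 0, 1, 2, 2, 2, 2, 2, 2, 3, 3, 4
  R[5]: 1, 2, 3, 3, 3, 3, 3, 3, 4, 4, 5
  R[6]: 1, 2, 3, 3, 4, 4, 4, 4, 5, 5, 6
  R[7]: 1, 2, 3, 3, 4, 4, 4, 4, 5, 6, 7
  R[8]: 1, 2, 3, 4, 5, 5, 5, 5, 6, 7, 8
  R[9]: 1, 2, 3, 4, 5, 6, 6, 6, 7, 8, 9
  R[10]: 1, 2, 3, 4, 5, 6, 6, 7, 8, 9, 10
  R[11]: 1, 2, 3, 4, 5, 6, 7, 8, 9, 10, 11

the unique w with this rank table is (3, 11, 9, 2, 1, 5, 10, 4, 6, 8, 7).

Rothe diagram D(w) (25 cells), 7 SE-corners (essential conditions):

[(2, 10, 1), (3, 2, 0), (3, 8, 1), (4, 1, 0), (7, 4, 3), (7, 8, 4), (10, 7, 6)]


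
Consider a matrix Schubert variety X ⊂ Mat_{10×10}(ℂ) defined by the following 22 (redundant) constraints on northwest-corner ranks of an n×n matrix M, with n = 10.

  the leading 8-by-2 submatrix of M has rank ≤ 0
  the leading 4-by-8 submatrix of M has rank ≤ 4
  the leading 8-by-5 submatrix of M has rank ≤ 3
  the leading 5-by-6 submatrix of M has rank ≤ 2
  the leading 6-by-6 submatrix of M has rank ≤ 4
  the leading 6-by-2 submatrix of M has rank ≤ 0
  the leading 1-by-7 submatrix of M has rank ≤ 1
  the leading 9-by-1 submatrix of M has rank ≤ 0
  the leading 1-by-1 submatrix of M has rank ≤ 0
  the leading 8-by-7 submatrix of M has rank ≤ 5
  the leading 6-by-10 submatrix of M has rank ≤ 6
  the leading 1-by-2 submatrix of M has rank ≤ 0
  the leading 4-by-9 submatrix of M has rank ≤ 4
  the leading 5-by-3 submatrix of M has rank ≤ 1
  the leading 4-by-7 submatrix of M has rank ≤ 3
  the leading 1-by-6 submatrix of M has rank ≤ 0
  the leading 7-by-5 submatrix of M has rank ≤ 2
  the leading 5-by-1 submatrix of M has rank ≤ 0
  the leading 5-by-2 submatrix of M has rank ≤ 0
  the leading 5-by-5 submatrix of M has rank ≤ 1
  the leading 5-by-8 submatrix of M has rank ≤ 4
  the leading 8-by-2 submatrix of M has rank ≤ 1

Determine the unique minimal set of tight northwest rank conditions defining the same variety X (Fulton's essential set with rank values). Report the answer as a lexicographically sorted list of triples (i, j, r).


Rank table r_w(10×10) implied by the 22 constraints:

  i=1: 0  0  0  0  0  0  1  1  1  1
  i=2: 0  0  1  1  1  1  2  2  2  2
  i=3: 0  0  1  1  1  2  3  3  3  3
  i=4: 0  0  1  1  1  2  3  4  4  4
  i=5: 0  0  1  1  1  2  3  4  5  5
  i=6: 0  0  1  2  2  3  4  5  6  6
  i=7: 0  0  1  2  2  3  4  5  6  7
  i=8: 0  0  1  2  3  4  5  6  7  8
  i=9: 0  1  2  3  4  5  6  7  8  9
  i=10: 1  2  3  4  5  6  7  8  9  10

so w = (7, 3, 6, 8, 9, 4, 10, 5, 2, 1).

Rothe diagram D(w) (28 cells), 5 SE-corners (essential conditions):

[(1, 6, 0), (5, 5, 1), (7, 5, 2), (8, 2, 0), (9, 1, 0)]


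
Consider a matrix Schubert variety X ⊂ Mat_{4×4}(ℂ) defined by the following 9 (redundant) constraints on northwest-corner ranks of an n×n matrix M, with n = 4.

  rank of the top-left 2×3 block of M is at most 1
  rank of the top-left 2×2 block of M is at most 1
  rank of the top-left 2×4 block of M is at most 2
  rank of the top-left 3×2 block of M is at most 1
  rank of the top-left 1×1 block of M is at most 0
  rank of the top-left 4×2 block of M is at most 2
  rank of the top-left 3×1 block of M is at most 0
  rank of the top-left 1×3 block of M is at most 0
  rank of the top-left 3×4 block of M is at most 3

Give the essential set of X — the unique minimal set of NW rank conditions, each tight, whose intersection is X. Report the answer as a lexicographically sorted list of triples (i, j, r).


Rank table r_w(4×4) implied by the 9 constraints:

  R[1]: 0, 0, 0, 1
  R[2]: 0, 1, 1, 2
  R[3]: 0, 1, 2, 3
  R[4]: 1, 2, 3, 4

the unique w with this rank table is (4, 2, 3, 1).

ℓ(w)=5; the 2 essential cells (i,j,r):

[(1, 3, 0), (3, 1, 0)]


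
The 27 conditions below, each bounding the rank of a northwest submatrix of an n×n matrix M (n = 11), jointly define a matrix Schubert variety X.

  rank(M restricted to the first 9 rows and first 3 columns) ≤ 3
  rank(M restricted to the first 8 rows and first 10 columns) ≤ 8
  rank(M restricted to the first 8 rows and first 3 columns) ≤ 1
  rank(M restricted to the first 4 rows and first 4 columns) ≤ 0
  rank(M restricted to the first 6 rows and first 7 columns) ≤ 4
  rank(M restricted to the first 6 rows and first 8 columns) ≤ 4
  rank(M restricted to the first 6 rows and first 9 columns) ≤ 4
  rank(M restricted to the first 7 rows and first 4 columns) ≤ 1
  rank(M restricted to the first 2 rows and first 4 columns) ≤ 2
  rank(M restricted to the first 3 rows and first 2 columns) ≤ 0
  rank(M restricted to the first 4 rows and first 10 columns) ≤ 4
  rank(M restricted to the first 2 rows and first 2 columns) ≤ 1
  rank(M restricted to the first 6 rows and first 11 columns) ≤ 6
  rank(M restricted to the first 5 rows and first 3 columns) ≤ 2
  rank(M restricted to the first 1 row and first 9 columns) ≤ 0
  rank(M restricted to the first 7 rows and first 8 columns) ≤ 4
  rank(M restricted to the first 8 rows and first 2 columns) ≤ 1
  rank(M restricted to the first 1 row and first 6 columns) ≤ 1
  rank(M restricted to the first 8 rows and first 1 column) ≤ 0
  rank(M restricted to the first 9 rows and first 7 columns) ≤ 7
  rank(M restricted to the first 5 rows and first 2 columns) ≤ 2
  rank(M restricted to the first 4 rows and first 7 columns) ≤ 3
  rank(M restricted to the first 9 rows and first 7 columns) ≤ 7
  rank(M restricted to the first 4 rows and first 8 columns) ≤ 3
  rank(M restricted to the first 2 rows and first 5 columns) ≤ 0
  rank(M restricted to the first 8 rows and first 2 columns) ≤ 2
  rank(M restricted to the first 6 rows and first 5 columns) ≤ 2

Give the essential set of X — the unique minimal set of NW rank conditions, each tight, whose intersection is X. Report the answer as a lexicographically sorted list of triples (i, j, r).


The tightest implied rank at each (i,j), from the 27 conditions:

  R[1]: 0  0  0  0  0  0  0  0  0  1  1
  R[2]: 0  0  0  0  0  1  1  1  1  2  2
  R[3]: 0  0  0  0  1  2  2  2  2  3  3
  R[4]: 0  0  0  0  1  2  3  3  3  4  4
  R[5]: 0  1  1  1  2  3  4  4  4  5  5
  R[6]: 0  1  1  1  2  3  4  4  4  5  6
  R[7]: 0  1  1  1  2  3  4  4  5  6  7
  R[8]: 0  1  1  2  3  4  5  5  6  7  8
  R[9]: 1  2  2  3  4  5  6  6  7  8  9
  R[10]: 1  2  3  4  5  6  7  7  8  9  10
  R[11]: 1  2  3  4  5  6  7  8  9  10  11

second differences of R give the permutation w = (10, 6, 5, 7, 2, 11, 9, 4, 1, 3, 8).

8 SE-corners of the 34-cell Rothe diagram give Ess(w):

[(1, 9, 0), (2, 5, 0), (4, 4, 0), (6, 9, 4), (7, 4, 1), (7, 8, 4), (8, 1, 0), (8, 3, 1)]
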